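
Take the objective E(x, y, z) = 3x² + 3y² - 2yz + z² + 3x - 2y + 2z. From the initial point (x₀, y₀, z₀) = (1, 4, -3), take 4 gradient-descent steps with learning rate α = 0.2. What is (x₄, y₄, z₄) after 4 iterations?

∇E = (6x + 3, 6y - 2z - 2, -2y + 2z + 2)
Step 1: at (1, 4, -3), ∇E = (9, 28, -12) → (1, 4, -3) − 0.2·(9, 28, -12) = (-0.8, -1.6, -0.6)
Step 2: at (-0.8, -1.6, -0.6), ∇E = (-1.8, -10.4, 4) → (-0.8, -1.6, -0.6) − 0.2·(-1.8, -10.4, 4) = (-0.44, 0.48, -1.4)
Step 3: at (-0.44, 0.48, -1.4), ∇E = (0.36, 3.68, -1.76) → (-0.44, 0.48, -1.4) − 0.2·(0.36, 3.68, -1.76) = (-0.512, -0.256, -1.048)
Step 4: at (-0.512, -0.256, -1.048), ∇E = (-0.072, -1.44, 0.416) → (-0.512, -0.256, -1.048) − 0.2·(-0.072, -1.44, 0.416) = (-0.4976, 0.032, -1.1312)

(-0.4976, 0.032, -1.1312)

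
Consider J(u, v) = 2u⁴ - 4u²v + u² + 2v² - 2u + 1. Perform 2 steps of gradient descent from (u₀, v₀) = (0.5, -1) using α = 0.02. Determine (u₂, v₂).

∇J = (8u³ - 8uv + 2u - 2, -4u² + 4v)
(u₁, v₁) = (0.5, -1) − 0.02·(4, -5) = (0.42, -0.9)
(u₂, v₂) = (0.42, -0.9) − 0.02·(2.456704, -4.3056) = (0.37086592, -0.813888)

(0.37086592, -0.813888)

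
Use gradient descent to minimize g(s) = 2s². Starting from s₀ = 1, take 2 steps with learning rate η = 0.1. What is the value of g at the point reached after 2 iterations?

g′(s) = 4s
s₁ = 1 − 0.1·4 = 0.6
s₂ = 0.6 − 0.1·2.4 = 0.36
g(0.36) = 0.2592

0.2592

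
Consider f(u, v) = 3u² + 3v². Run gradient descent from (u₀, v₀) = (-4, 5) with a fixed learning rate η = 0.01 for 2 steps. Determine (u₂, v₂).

(-3.5344, 4.418)

∇f = (6u, 6v)
Step 1: at (-4, 5), ∇f = (-24, 30) → (-4, 5) − 0.01·(-24, 30) = (-3.76, 4.7)
Step 2: at (-3.76, 4.7), ∇f = (-22.56, 28.2) → (-3.76, 4.7) − 0.01·(-22.56, 28.2) = (-3.5344, 4.418)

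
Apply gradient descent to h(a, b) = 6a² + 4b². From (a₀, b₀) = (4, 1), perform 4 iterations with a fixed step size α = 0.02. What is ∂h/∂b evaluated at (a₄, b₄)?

∇h = (12a, 8b)
Step 1: at (4, 1), ∇h = (48, 8) → (4, 1) − 0.02·(48, 8) = (3.04, 0.84)
Step 2: at (3.04, 0.84), ∇h = (36.48, 6.72) → (3.04, 0.84) − 0.02·(36.48, 6.72) = (2.3104, 0.7056)
Step 3: at (2.3104, 0.7056), ∇h = (27.7248, 5.6448) → (2.3104, 0.7056) − 0.02·(27.7248, 5.6448) = (1.755904, 0.592704)
Step 4: at (1.755904, 0.592704), ∇h = (21.070848, 4.741632) → (1.755904, 0.592704) − 0.02·(21.070848, 4.741632) = (1.33448704, 0.49787136)
∂h/∂b at (1.33448704, 0.49787136) = 3.98297088

3.98297088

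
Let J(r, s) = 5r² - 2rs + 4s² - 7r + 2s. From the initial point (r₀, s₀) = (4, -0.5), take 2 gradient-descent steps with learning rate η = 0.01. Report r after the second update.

∇J = (10r - 2s - 7, -2r + 8s + 2)
(r₁, s₁) = (4, -0.5) − 0.01·(34, -10) = (3.66, -0.4)
(r₂, s₂) = (3.66, -0.4) − 0.01·(30.4, -8.52) = (3.356, -0.3148)
r = 3.356

3.356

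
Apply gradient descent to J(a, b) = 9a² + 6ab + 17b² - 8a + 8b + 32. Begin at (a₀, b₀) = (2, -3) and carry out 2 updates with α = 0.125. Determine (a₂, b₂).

∇J = (18a + 6b - 8, 6a + 34b + 8)
(a₁, b₁) = (2, -3) − 0.125·(10, -82) = (0.75, 7.25)
(a₂, b₂) = (0.75, 7.25) − 0.125·(49, 259) = (-5.375, -25.125)

(-5.375, -25.125)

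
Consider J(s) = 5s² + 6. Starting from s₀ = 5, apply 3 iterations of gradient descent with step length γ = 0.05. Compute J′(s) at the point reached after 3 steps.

6.25

J′(s) = 10s
Step 1: J′(5) = 50; s₁ = 5 − 0.05·50 = 2.5
Step 2: J′(2.5) = 25; s₂ = 2.5 − 0.05·25 = 1.25
Step 3: J′(1.25) = 12.5; s₃ = 1.25 − 0.05·12.5 = 0.625
J′(s) at (0.625) = 6.25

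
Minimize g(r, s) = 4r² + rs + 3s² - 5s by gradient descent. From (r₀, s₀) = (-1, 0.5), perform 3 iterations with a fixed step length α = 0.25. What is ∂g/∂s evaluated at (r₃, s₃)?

∇g = (8r + s, r + 6s - 5)
(r₁, s₁) = (-1, 0.5) − 0.25·(-7.5, -3) = (0.875, 1.25)
(r₂, s₂) = (0.875, 1.25) − 0.25·(8.25, 3.375) = (-1.1875, 0.40625)
(r₃, s₃) = (-1.1875, 0.40625) − 0.25·(-9.09375, -3.75) = (1.0859375, 1.34375)
∂g/∂s at (1.0859375, 1.34375) = 4.1484375

4.1484375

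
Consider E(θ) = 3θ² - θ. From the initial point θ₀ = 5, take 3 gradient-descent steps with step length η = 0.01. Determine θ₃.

4.181156

E′(θ) = 6θ - 1
Step 1: E′(5) = 29; θ₁ = 5 − 0.01·29 = 4.71
Step 2: E′(4.71) = 27.26; θ₂ = 4.71 − 0.01·27.26 = 4.4374
Step 3: E′(4.4374) = 25.6244; θ₃ = 4.4374 − 0.01·25.6244 = 4.181156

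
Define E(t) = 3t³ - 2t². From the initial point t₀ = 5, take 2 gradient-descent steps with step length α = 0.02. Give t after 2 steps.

0.8262

E′(t) = 9t² - 4t
t₁ = 5 − 0.02·205 = 0.9
t₂ = 0.9 − 0.02·3.69 = 0.8262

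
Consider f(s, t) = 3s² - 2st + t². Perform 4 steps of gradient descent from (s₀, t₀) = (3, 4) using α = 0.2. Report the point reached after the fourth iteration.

∇f = (6s - 2t, -2s + 2t)
Step 1: at (3, 4), ∇f = (10, 2) → (3, 4) − 0.2·(10, 2) = (1, 3.6)
Step 2: at (1, 3.6), ∇f = (-1.2, 5.2) → (1, 3.6) − 0.2·(-1.2, 5.2) = (1.24, 2.56)
Step 3: at (1.24, 2.56), ∇f = (2.32, 2.64) → (1.24, 2.56) − 0.2·(2.32, 2.64) = (0.776, 2.032)
Step 4: at (0.776, 2.032), ∇f = (0.592, 2.512) → (0.776, 2.032) − 0.2·(0.592, 2.512) = (0.6576, 1.5296)

(0.6576, 1.5296)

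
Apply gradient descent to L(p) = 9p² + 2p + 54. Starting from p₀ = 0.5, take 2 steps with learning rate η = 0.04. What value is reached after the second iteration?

L′(p) = 18p + 2
Step 1: L′(0.5) = 11; p₁ = 0.5 − 0.04·11 = 0.06
Step 2: L′(0.06) = 3.08; p₂ = 0.06 − 0.04·3.08 = -0.0632

-0.0632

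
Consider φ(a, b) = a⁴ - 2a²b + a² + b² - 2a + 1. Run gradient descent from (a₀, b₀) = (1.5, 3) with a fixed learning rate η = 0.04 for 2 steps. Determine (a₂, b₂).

∇φ = (4a³ - 4ab + 2a - 2, -2a² + 2b)
(a₁, b₁) = (1.5, 3) − 0.04·(-3.5, 1.5) = (1.64, 2.94)
(a₂, b₂) = (1.64, 2.94) − 0.04·(-0.362624, 0.5008) = (1.65450496, 2.919968)

(1.65450496, 2.919968)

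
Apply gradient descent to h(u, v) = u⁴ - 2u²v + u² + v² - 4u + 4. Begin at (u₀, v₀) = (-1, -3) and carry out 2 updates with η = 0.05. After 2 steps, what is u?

0.2378

∇h = (4u³ - 4uv + 2u - 4, -2u² + 2v)
Step 1: at (-1, -3), ∇h = (-22, -8) → (-1, -3) − 0.05·(-22, -8) = (0.1, -2.6)
Step 2: at (0.1, -2.6), ∇h = (-2.756, -5.22) → (0.1, -2.6) − 0.05·(-2.756, -5.22) = (0.2378, -2.339)
u = 0.2378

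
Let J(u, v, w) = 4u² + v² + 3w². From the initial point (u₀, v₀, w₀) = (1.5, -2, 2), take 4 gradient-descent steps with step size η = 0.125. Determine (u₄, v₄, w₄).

∇J = (8u, 2v, 6w)
(u₁, v₁, w₁) = (1.5, -2, 2) − 0.125·(12, -4, 12) = (0, -1.5, 0.5)
(u₂, v₂, w₂) = (0, -1.5, 0.5) − 0.125·(0, -3, 3) = (0, -1.125, 0.125)
(u₃, v₃, w₃) = (0, -1.125, 0.125) − 0.125·(0, -2.25, 0.75) = (0, -0.84375, 0.03125)
(u₄, v₄, w₄) = (0, -0.84375, 0.03125) − 0.125·(0, -1.6875, 0.1875) = (0, -0.6328125, 0.0078125)

(0, -0.6328125, 0.0078125)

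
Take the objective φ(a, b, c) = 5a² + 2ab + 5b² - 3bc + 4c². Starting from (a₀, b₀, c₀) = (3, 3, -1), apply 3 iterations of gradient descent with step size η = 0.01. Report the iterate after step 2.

(2.3238, 2.2713, -0.6853)

∇φ = (10a + 2b, 2a + 10b - 3c, -3b + 8c)
(a₁, b₁, c₁) = (3, 3, -1) − 0.01·(36, 39, -17) = (2.64, 2.61, -0.83)
(a₂, b₂, c₂) = (2.64, 2.61, -0.83) − 0.01·(31.62, 33.87, -14.47) = (2.3238, 2.2713, -0.6853)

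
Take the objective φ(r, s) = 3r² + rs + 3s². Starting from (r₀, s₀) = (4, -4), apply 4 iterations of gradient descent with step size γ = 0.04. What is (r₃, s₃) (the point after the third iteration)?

(2.048, -2.048)

∇φ = (6r + s, r + 6s)
Step 1: at (4, -4), ∇φ = (20, -20) → (4, -4) − 0.04·(20, -20) = (3.2, -3.2)
Step 2: at (3.2, -3.2), ∇φ = (16, -16) → (3.2, -3.2) − 0.04·(16, -16) = (2.56, -2.56)
Step 3: at (2.56, -2.56), ∇φ = (12.8, -12.8) → (2.56, -2.56) − 0.04·(12.8, -12.8) = (2.048, -2.048)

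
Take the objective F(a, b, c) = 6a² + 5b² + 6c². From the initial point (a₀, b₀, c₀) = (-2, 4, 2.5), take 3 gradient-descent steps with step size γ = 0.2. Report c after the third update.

∇F = (12a, 10b, 12c)
(a₁, b₁, c₁) = (-2, 4, 2.5) − 0.2·(-24, 40, 30) = (2.8, -4, -3.5)
(a₂, b₂, c₂) = (2.8, -4, -3.5) − 0.2·(33.6, -40, -42) = (-3.92, 4, 4.9)
(a₃, b₃, c₃) = (-3.92, 4, 4.9) − 0.2·(-47.04, 40, 58.8) = (5.488, -4, -6.86)
c = -6.86

-6.86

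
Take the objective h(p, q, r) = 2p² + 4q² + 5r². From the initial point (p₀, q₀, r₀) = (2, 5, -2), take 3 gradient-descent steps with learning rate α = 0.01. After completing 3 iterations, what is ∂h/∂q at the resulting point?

∇h = (4p, 8q, 10r)
(p₁, q₁, r₁) = (2, 5, -2) − 0.01·(8, 40, -20) = (1.92, 4.6, -1.8)
(p₂, q₂, r₂) = (1.92, 4.6, -1.8) − 0.01·(7.68, 36.8, -18) = (1.8432, 4.232, -1.62)
(p₃, q₃, r₃) = (1.8432, 4.232, -1.62) − 0.01·(7.3728, 33.856, -16.2) = (1.769472, 3.89344, -1.458)
∂h/∂q at (1.769472, 3.89344, -1.458) = 31.14752

31.14752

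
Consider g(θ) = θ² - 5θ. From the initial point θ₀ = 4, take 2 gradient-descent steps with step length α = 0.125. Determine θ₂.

3.34375

g′(θ) = 2θ - 5
θ₁ = 4 − 0.125·3 = 3.625
θ₂ = 3.625 − 0.125·2.25 = 3.34375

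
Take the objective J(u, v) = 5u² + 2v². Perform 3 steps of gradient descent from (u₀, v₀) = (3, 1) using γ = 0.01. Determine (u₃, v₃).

∇J = (10u, 4v)
(u₁, v₁) = (3, 1) − 0.01·(30, 4) = (2.7, 0.96)
(u₂, v₂) = (2.7, 0.96) − 0.01·(27, 3.84) = (2.43, 0.9216)
(u₃, v₃) = (2.43, 0.9216) − 0.01·(24.3, 3.6864) = (2.187, 0.884736)

(2.187, 0.884736)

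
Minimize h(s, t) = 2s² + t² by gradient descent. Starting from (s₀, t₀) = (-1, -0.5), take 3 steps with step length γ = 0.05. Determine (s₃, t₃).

∇h = (4s, 2t)
(s₁, t₁) = (-1, -0.5) − 0.05·(-4, -1) = (-0.8, -0.45)
(s₂, t₂) = (-0.8, -0.45) − 0.05·(-3.2, -0.9) = (-0.64, -0.405)
(s₃, t₃) = (-0.64, -0.405) − 0.05·(-2.56, -0.81) = (-0.512, -0.3645)

(-0.512, -0.3645)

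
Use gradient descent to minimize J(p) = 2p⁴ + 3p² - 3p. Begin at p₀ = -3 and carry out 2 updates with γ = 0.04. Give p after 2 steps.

J′(p) = 8p³ + 6p - 3
Step 1: J′(-3) = -237; p₁ = -3 − 0.04·(-237) = 6.48
Step 2: J′(6.48) = 2212.662336; p₂ = 6.48 − 0.04·2212.662336 = -82.02649344

-82.02649344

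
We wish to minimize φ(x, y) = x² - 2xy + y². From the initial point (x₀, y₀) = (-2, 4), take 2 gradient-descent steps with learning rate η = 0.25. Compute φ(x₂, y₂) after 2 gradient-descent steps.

0

∇φ = (2x - 2y, -2x + 2y)
Step 1: at (-2, 4), ∇φ = (-12, 12) → (-2, 4) − 0.25·(-12, 12) = (1, 1)
Step 2: at (1, 1), ∇φ = (0, 0) → (1, 1) − 0.25·(0, 0) = (1, 1)
φ(1, 1) = 0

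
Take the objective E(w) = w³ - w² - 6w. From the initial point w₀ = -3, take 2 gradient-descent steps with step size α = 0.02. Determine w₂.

-4.313496

E′(w) = 3w² - 2w - 6
Step 1: E′(-3) = 27; w₁ = -3 − 0.02·27 = -3.54
Step 2: E′(-3.54) = 38.6748; w₂ = -3.54 − 0.02·38.6748 = -4.313496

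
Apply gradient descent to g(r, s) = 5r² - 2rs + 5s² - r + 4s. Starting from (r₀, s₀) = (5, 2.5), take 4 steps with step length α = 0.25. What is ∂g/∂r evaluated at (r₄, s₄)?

231.5

∇g = (10r - 2s - 1, -2r + 10s + 4)
Step 1: at (5, 2.5), ∇g = (44, 19) → (5, 2.5) − 0.25·(44, 19) = (-6, -2.25)
Step 2: at (-6, -2.25), ∇g = (-56.5, -6.5) → (-6, -2.25) − 0.25·(-56.5, -6.5) = (8.125, -0.625)
Step 3: at (8.125, -0.625), ∇g = (81.5, -18.5) → (8.125, -0.625) − 0.25·(81.5, -18.5) = (-12.25, 4)
Step 4: at (-12.25, 4), ∇g = (-131.5, 68.5) → (-12.25, 4) − 0.25·(-131.5, 68.5) = (20.625, -13.125)
∂g/∂r at (20.625, -13.125) = 231.5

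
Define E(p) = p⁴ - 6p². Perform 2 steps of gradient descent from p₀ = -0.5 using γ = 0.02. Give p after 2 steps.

-0.73824152

E′(p) = 4p³ - 12p
p₁ = -0.5 − 0.02·5.5 = -0.61
p₂ = -0.61 − 0.02·6.412076 = -0.73824152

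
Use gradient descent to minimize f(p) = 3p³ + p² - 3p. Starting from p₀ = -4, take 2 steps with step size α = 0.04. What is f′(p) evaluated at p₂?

f′(p) = 9p² + 2p - 3
Step 1: f′(-4) = 133; p₁ = -4 − 0.04·133 = -9.32
Step 2: f′(-9.32) = 760.1216; p₂ = -9.32 − 0.04·760.1216 = -39.724864
f′(p) at (-39.724864) = 14120.133650366464

14120.133650366464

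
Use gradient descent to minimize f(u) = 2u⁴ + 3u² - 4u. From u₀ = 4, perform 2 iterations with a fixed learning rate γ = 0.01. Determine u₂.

f′(u) = 8u³ + 6u - 4
Step 1: f′(4) = 532; u₁ = 4 − 0.01·532 = -1.32
Step 2: f′(-1.32) = -30.319744; u₂ = -1.32 − 0.01·(-30.319744) = -1.01680256

-1.01680256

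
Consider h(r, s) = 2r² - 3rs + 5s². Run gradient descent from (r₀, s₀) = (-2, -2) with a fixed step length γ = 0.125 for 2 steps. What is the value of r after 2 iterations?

∇h = (4r - 3s, -3r + 10s)
Step 1: at (-2, -2), ∇h = (-2, -14) → (-2, -2) − 0.125·(-2, -14) = (-1.75, -0.25)
Step 2: at (-1.75, -0.25), ∇h = (-6.25, 2.75) → (-1.75, -0.25) − 0.125·(-6.25, 2.75) = (-0.96875, -0.59375)
r = -0.96875

-0.96875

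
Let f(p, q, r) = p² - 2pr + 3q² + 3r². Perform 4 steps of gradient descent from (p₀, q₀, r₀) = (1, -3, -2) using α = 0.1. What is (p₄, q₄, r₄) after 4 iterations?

(0.0976, -0.0768, 0.016)

∇f = (2p - 2r, 6q, -2p + 6r)
Step 1: at (1, -3, -2), ∇f = (6, -18, -14) → (1, -3, -2) − 0.1·(6, -18, -14) = (0.4, -1.2, -0.6)
Step 2: at (0.4, -1.2, -0.6), ∇f = (2, -7.2, -4.4) → (0.4, -1.2, -0.6) − 0.1·(2, -7.2, -4.4) = (0.2, -0.48, -0.16)
Step 3: at (0.2, -0.48, -0.16), ∇f = (0.72, -2.88, -1.36) → (0.2, -0.48, -0.16) − 0.1·(0.72, -2.88, -1.36) = (0.128, -0.192, -0.024)
Step 4: at (0.128, -0.192, -0.024), ∇f = (0.304, -1.152, -0.4) → (0.128, -0.192, -0.024) − 0.1·(0.304, -1.152, -0.4) = (0.0976, -0.0768, 0.016)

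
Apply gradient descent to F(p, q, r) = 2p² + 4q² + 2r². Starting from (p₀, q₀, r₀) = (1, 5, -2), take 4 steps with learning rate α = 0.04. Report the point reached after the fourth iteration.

∇F = (4p, 8q, 4r)
(p₁, q₁, r₁) = (1, 5, -2) − 0.04·(4, 40, -8) = (0.84, 3.4, -1.68)
(p₂, q₂, r₂) = (0.84, 3.4, -1.68) − 0.04·(3.36, 27.2, -6.72) = (0.7056, 2.312, -1.4112)
(p₃, q₃, r₃) = (0.7056, 2.312, -1.4112) − 0.04·(2.8224, 18.496, -5.6448) = (0.592704, 1.57216, -1.185408)
(p₄, q₄, r₄) = (0.592704, 1.57216, -1.185408) − 0.04·(2.370816, 12.57728, -4.741632) = (0.49787136, 1.0690688, -0.99574272)

(0.49787136, 1.0690688, -0.99574272)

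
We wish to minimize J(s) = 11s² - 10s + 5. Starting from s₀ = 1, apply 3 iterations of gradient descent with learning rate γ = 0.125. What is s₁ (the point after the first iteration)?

J′(s) = 22s - 10
s₁ = 1 − 0.125·12 = -0.5

-0.5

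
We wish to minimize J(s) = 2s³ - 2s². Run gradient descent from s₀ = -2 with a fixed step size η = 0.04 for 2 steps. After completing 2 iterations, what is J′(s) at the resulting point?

J′(s) = 6s² - 4s
Step 1: J′(-2) = 32; s₁ = -2 − 0.04·32 = -3.28
Step 2: J′(-3.28) = 77.6704; s₂ = -3.28 − 0.04·77.6704 = -6.386816
J′(s) at (-6.386816) = 270.295775707136

270.295775707136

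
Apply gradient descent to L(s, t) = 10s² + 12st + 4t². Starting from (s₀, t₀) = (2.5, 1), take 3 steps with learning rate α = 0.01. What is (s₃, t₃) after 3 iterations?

∇L = (20s + 12t, 12s + 8t)
(s₁, t₁) = (2.5, 1) − 0.01·(62, 38) = (1.88, 0.62)
(s₂, t₂) = (1.88, 0.62) − 0.01·(45.04, 27.52) = (1.4296, 0.3448)
(s₃, t₃) = (1.4296, 0.3448) − 0.01·(32.7296, 19.9136) = (1.102304, 0.145664)

(1.102304, 0.145664)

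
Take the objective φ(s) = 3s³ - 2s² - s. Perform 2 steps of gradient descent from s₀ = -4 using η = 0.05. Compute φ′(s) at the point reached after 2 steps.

55845.717648890625

φ′(s) = 9s² - 4s - 1
s₁ = -4 − 0.05·159 = -11.95
s₂ = -11.95 − 0.05·1332.0225 = -78.551125
φ′(s) at (-78.551125) = 55845.717648890625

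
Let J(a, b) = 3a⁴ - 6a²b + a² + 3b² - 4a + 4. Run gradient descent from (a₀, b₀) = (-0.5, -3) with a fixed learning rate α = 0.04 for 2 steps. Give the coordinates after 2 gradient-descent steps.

(0.03702784, -1.631904)

∇J = (12a³ - 12ab + 2a - 4, -6a² + 6b)
Step 1: at (-0.5, -3), ∇J = (-24.5, -19.5) → (-0.5, -3) − 0.04·(-24.5, -19.5) = (0.48, -2.22)
Step 2: at (0.48, -2.22), ∇J = (11.074304, -14.7024) → (0.48, -2.22) − 0.04·(11.074304, -14.7024) = (0.03702784, -1.631904)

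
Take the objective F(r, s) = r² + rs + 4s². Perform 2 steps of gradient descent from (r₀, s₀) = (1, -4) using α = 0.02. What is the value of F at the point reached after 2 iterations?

30.805996

∇F = (2r + s, r + 8s)
Step 1: at (1, -4), ∇F = (-2, -31) → (1, -4) − 0.02·(-2, -31) = (1.04, -3.38)
Step 2: at (1.04, -3.38), ∇F = (-1.3, -26) → (1.04, -3.38) − 0.02·(-1.3, -26) = (1.066, -2.86)
F(1.066, -2.86) = 30.805996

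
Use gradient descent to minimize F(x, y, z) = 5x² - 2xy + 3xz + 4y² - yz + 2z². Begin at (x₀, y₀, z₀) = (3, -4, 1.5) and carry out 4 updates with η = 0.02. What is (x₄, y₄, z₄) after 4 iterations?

∇F = (10x - 2y + 3z, -2x + 8y - z, 3x - y + 4z)
(x₁, y₁, z₁) = (3, -4, 1.5) − 0.02·(42.5, -39.5, 19) = (2.15, -3.21, 1.12)
(x₂, y₂, z₂) = (2.15, -3.21, 1.12) − 0.02·(31.28, -31.1, 14.14) = (1.5244, -2.588, 0.8372)
(x₃, y₃, z₃) = (1.5244, -2.588, 0.8372) − 0.02·(22.9316, -24.59, 10.51) = (1.065768, -2.0962, 0.627)
(x₄, y₄, z₄) = (1.065768, -2.0962, 0.627) − 0.02·(16.73108, -19.528136, 7.801504) = (0.7311464, -1.70563728, 0.47096992)

(0.7311464, -1.70563728, 0.47096992)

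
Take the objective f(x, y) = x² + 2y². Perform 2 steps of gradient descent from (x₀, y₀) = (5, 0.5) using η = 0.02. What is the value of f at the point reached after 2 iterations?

∇f = (2x, 4y)
Step 1: at (5, 0.5), ∇f = (10, 2) → (5, 0.5) − 0.02·(10, 2) = (4.8, 0.46)
Step 2: at (4.8, 0.46), ∇f = (9.6, 1.84) → (4.8, 0.46) − 0.02·(9.6, 1.84) = (4.608, 0.4232)
f(4.608, 0.4232) = 21.59186048

21.59186048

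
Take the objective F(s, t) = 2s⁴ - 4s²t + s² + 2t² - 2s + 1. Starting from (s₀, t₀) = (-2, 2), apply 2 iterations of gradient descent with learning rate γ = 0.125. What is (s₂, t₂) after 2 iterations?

(-10.234375, 5.28125)

∇F = (8s³ - 8st + 2s - 2, -4s² + 4t)
Step 1: at (-2, 2), ∇F = (-38, -8) → (-2, 2) − 0.125·(-38, -8) = (2.75, 3)
Step 2: at (2.75, 3), ∇F = (103.875, -18.25) → (2.75, 3) − 0.125·(103.875, -18.25) = (-10.234375, 5.28125)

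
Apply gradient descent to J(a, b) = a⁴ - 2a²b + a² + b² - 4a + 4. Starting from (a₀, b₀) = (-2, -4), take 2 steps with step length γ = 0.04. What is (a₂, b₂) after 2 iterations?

(0.38747648, -3.029248)

∇J = (4a³ - 4ab + 2a - 4, -2a² + 2b)
(a₁, b₁) = (-2, -4) − 0.04·(-72, -16) = (0.88, -3.36)
(a₂, b₂) = (0.88, -3.36) − 0.04·(12.313088, -8.2688) = (0.38747648, -3.029248)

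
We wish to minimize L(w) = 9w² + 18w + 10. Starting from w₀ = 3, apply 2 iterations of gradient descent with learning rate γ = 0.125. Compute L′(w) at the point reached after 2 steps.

112.5

L′(w) = 18w + 18
w₁ = 3 − 0.125·72 = -6
w₂ = -6 − 0.125·(-90) = 5.25
L′(w) at (5.25) = 112.5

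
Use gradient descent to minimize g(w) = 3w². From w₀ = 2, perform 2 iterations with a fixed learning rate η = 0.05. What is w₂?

0.98

g′(w) = 6w
w₁ = 2 − 0.05·12 = 1.4
w₂ = 1.4 − 0.05·8.4 = 0.98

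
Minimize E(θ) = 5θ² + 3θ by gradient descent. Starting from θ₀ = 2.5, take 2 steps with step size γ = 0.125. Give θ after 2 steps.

E′(θ) = 10θ + 3
θ₁ = 2.5 − 0.125·28 = -1
θ₂ = -1 − 0.125·(-7) = -0.125

-0.125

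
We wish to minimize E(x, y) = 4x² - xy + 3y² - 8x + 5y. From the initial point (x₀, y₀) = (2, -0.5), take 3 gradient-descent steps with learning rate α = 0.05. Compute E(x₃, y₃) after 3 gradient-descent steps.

-5.0904887421875

∇E = (8x - y - 8, -x + 6y + 5)
Step 1: at (2, -0.5), ∇E = (8.5, 0) → (2, -0.5) − 0.05·(8.5, 0) = (1.575, -0.5)
Step 2: at (1.575, -0.5), ∇E = (5.1, 0.425) → (1.575, -0.5) − 0.05·(5.1, 0.425) = (1.32, -0.52125)
Step 3: at (1.32, -0.52125), ∇E = (3.08125, 0.5525) → (1.32, -0.52125) − 0.05·(3.08125, 0.5525) = (1.1659375, -0.548875)
E(1.1659375, -0.548875) = -5.0904887421875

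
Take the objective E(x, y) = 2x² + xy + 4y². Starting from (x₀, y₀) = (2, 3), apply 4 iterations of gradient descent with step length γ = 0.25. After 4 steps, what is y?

4.13671875

∇E = (4x + y, x + 8y)
Step 1: at (2, 3), ∇E = (11, 26) → (2, 3) − 0.25·(11, 26) = (-0.75, -3.5)
Step 2: at (-0.75, -3.5), ∇E = (-6.5, -28.75) → (-0.75, -3.5) − 0.25·(-6.5, -28.75) = (0.875, 3.6875)
Step 3: at (0.875, 3.6875), ∇E = (7.1875, 30.375) → (0.875, 3.6875) − 0.25·(7.1875, 30.375) = (-0.921875, -3.90625)
Step 4: at (-0.921875, -3.90625), ∇E = (-7.59375, -32.171875) → (-0.921875, -3.90625) − 0.25·(-7.59375, -32.171875) = (0.9765625, 4.13671875)
y = 4.13671875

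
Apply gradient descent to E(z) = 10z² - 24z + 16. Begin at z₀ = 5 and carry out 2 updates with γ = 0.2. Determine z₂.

35.4

E′(z) = 20z - 24
Step 1: E′(5) = 76; z₁ = 5 − 0.2·76 = -10.2
Step 2: E′(-10.2) = -228; z₂ = -10.2 − 0.2·(-228) = 35.4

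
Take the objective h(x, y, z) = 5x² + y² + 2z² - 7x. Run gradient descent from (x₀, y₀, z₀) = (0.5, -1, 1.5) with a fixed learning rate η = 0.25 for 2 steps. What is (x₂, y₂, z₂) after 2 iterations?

(0.25, -0.25, 0)

∇h = (10x - 7, 2y, 4z)
Step 1: at (0.5, -1, 1.5), ∇h = (-2, -2, 6) → (0.5, -1, 1.5) − 0.25·(-2, -2, 6) = (1, -0.5, 0)
Step 2: at (1, -0.5, 0), ∇h = (3, -1, 0) → (1, -0.5, 0) − 0.25·(3, -1, 0) = (0.25, -0.25, 0)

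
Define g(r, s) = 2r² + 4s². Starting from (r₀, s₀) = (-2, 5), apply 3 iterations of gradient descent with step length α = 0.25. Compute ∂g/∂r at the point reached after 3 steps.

0

∇g = (4r, 8s)
(r₁, s₁) = (-2, 5) − 0.25·(-8, 40) = (0, -5)
(r₂, s₂) = (0, -5) − 0.25·(0, -40) = (0, 5)
(r₃, s₃) = (0, 5) − 0.25·(0, 40) = (0, -5)
∂g/∂r at (0, -5) = 0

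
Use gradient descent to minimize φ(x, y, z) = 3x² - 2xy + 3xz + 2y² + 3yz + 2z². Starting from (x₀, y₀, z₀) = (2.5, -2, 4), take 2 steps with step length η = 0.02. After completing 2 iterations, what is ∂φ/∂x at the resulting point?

22.16

∇φ = (6x - 2y + 3z, -2x + 4y + 3z, 3x + 3y + 4z)
Step 1: at (2.5, -2, 4), ∇φ = (31, -1, 17.5) → (2.5, -2, 4) − 0.02·(31, -1, 17.5) = (1.88, -1.98, 3.65)
Step 2: at (1.88, -1.98, 3.65), ∇φ = (26.19, -0.73, 14.3) → (1.88, -1.98, 3.65) − 0.02·(26.19, -0.73, 14.3) = (1.3562, -1.9654, 3.364)
∂φ/∂x at (1.3562, -1.9654, 3.364) = 22.16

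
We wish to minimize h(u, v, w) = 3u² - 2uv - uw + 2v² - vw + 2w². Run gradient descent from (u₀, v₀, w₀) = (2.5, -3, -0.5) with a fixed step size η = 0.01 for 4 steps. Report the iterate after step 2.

(2.08635, -2.68075, -0.4711)

∇h = (6u - 2v - w, -2u + 4v - w, -u - v + 4w)
(u₁, v₁, w₁) = (2.5, -3, -0.5) − 0.01·(21.5, -16.5, -1.5) = (2.285, -2.835, -0.485)
(u₂, v₂, w₂) = (2.285, -2.835, -0.485) − 0.01·(19.865, -15.425, -1.39) = (2.08635, -2.68075, -0.4711)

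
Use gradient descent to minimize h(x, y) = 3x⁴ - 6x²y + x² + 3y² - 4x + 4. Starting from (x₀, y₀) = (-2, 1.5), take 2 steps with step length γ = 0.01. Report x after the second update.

∇h = (12x³ - 12xy + 2x - 4, -6x² + 6y)
Step 1: at (-2, 1.5), ∇h = (-68, -15) → (-2, 1.5) − 0.01·(-68, -15) = (-1.32, 1.65)
Step 2: at (-1.32, 1.65), ∇h = (-8.103616, -0.5544) → (-1.32, 1.65) − 0.01·(-8.103616, -0.5544) = (-1.23896384, 1.655544)
x = -1.23896384

-1.23896384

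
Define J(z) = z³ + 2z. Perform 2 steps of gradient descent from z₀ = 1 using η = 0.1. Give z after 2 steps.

J′(z) = 3z² + 2
Step 1: J′(1) = 5; z₁ = 1 − 0.1·5 = 0.5
Step 2: J′(0.5) = 2.75; z₂ = 0.5 − 0.1·2.75 = 0.225

0.225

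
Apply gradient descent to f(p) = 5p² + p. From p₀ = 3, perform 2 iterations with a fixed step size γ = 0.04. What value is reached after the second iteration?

1.016

f′(p) = 10p + 1
Step 1: f′(3) = 31; p₁ = 3 − 0.04·31 = 1.76
Step 2: f′(1.76) = 18.6; p₂ = 1.76 − 0.04·18.6 = 1.016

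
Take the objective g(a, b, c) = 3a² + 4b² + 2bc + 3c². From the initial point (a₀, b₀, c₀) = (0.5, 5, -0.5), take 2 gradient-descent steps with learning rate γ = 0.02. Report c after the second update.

-0.732

∇g = (6a, 8b + 2c, 2b + 6c)
Step 1: at (0.5, 5, -0.5), ∇g = (3, 39, 7) → (0.5, 5, -0.5) − 0.02·(3, 39, 7) = (0.44, 4.22, -0.64)
Step 2: at (0.44, 4.22, -0.64), ∇g = (2.64, 32.48, 4.6) → (0.44, 4.22, -0.64) − 0.02·(2.64, 32.48, 4.6) = (0.3872, 3.5704, -0.732)
c = -0.732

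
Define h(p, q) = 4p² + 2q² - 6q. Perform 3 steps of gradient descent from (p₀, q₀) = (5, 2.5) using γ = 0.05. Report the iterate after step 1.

∇h = (8p, 4q - 6)
(p₁, q₁) = (5, 2.5) − 0.05·(40, 4) = (3, 2.3)

(3, 2.3)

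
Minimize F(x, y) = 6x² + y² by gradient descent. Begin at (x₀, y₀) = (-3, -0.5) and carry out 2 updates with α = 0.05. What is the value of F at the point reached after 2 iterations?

∇F = (12x, 2y)
(x₁, y₁) = (-3, -0.5) − 0.05·(-36, -1) = (-1.2, -0.45)
(x₂, y₂) = (-1.2, -0.45) − 0.05·(-14.4, -0.9) = (-0.48, -0.405)
F(-0.48, -0.405) = 1.546425

1.546425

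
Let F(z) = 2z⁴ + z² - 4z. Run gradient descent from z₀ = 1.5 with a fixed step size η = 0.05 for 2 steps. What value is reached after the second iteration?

0.3768

F′(z) = 8z³ + 2z - 4
Step 1: F′(1.5) = 26; z₁ = 1.5 − 0.05·26 = 0.2
Step 2: F′(0.2) = -3.536; z₂ = 0.2 − 0.05·(-3.536) = 0.3768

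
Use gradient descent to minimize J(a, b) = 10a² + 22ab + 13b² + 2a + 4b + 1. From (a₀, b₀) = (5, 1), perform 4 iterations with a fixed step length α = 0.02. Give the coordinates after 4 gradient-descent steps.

∇J = (20a + 22b + 2, 22a + 26b + 4)
Step 1: at (5, 1), ∇J = (124, 140) → (5, 1) − 0.02·(124, 140) = (2.52, -1.8)
Step 2: at (2.52, -1.8), ∇J = (12.8, 12.64) → (2.52, -1.8) − 0.02·(12.8, 12.64) = (2.264, -2.0528)
Step 3: at (2.264, -2.0528), ∇J = (2.1184, 0.4352) → (2.264, -2.0528) − 0.02·(2.1184, 0.4352) = (2.221632, -2.061504)
Step 4: at (2.221632, -2.061504), ∇J = (1.079552, -0.7232) → (2.221632, -2.061504) − 0.02·(1.079552, -0.7232) = (2.20004096, -2.04704)

(2.20004096, -2.04704)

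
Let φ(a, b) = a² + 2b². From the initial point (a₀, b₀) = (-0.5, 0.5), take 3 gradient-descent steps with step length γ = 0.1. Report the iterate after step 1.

∇φ = (2a, 4b)
(a₁, b₁) = (-0.5, 0.5) − 0.1·(-1, 2) = (-0.4, 0.3)

(-0.4, 0.3)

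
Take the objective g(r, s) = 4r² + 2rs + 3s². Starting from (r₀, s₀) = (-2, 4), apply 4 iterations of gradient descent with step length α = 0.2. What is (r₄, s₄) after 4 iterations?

(0.176, 0.1088)

∇g = (8r + 2s, 2r + 6s)
Step 1: at (-2, 4), ∇g = (-8, 20) → (-2, 4) − 0.2·(-8, 20) = (-0.4, 0)
Step 2: at (-0.4, 0), ∇g = (-3.2, -0.8) → (-0.4, 0) − 0.2·(-3.2, -0.8) = (0.24, 0.16)
Step 3: at (0.24, 0.16), ∇g = (2.24, 1.44) → (0.24, 0.16) − 0.2·(2.24, 1.44) = (-0.208, -0.128)
Step 4: at (-0.208, -0.128), ∇g = (-1.92, -1.184) → (-0.208, -0.128) − 0.2·(-1.92, -1.184) = (0.176, 0.1088)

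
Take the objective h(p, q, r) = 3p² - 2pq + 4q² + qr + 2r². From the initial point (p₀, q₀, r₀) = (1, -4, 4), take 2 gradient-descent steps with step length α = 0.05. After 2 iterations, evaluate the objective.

22.15425

∇h = (6p - 2q, -2p + 8q + r, q + 4r)
Step 1: at (1, -4, 4), ∇h = (14, -30, 12) → (1, -4, 4) − 0.05·(14, -30, 12) = (0.3, -2.5, 3.4)
Step 2: at (0.3, -2.5, 3.4), ∇h = (6.8, -17.2, 11.1) → (0.3, -2.5, 3.4) − 0.05·(6.8, -17.2, 11.1) = (-0.04, -1.64, 2.845)
h(-0.04, -1.64, 2.845) = 22.15425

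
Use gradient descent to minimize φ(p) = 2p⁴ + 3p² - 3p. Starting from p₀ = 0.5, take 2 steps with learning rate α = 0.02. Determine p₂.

0.46470528

φ′(p) = 8p³ + 6p - 3
Step 1: φ′(0.5) = 1; p₁ = 0.5 − 0.02·1 = 0.48
Step 2: φ′(0.48) = 0.764736; p₂ = 0.48 − 0.02·0.764736 = 0.46470528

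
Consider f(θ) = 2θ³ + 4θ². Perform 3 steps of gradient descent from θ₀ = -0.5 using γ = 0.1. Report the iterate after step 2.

-0.0875

f′(θ) = 6θ² + 8θ
θ₁ = -0.5 − 0.1·(-2.5) = -0.25
θ₂ = -0.25 − 0.1·(-1.625) = -0.0875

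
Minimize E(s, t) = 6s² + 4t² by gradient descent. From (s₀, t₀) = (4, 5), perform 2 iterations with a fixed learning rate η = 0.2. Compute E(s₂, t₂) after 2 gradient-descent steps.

∇E = (12s, 8t)
Step 1: at (4, 5), ∇E = (48, 40) → (4, 5) − 0.2·(48, 40) = (-5.6, -3)
Step 2: at (-5.6, -3), ∇E = (-67.2, -24) → (-5.6, -3) − 0.2·(-67.2, -24) = (7.84, 1.8)
E(7.84, 1.8) = 381.7536

381.7536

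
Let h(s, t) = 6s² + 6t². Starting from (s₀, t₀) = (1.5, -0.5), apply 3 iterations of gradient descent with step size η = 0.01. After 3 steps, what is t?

-0.340736

∇h = (12s, 12t)
Step 1: at (1.5, -0.5), ∇h = (18, -6) → (1.5, -0.5) − 0.01·(18, -6) = (1.32, -0.44)
Step 2: at (1.32, -0.44), ∇h = (15.84, -5.28) → (1.32, -0.44) − 0.01·(15.84, -5.28) = (1.1616, -0.3872)
Step 3: at (1.1616, -0.3872), ∇h = (13.9392, -4.6464) → (1.1616, -0.3872) − 0.01·(13.9392, -4.6464) = (1.022208, -0.340736)
t = -0.340736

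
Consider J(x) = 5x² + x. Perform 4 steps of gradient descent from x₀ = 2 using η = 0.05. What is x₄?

0.03125

J′(x) = 10x + 1
x₁ = 2 − 0.05·21 = 0.95
x₂ = 0.95 − 0.05·10.5 = 0.425
x₃ = 0.425 − 0.05·5.25 = 0.1625
x₄ = 0.1625 − 0.05·2.625 = 0.03125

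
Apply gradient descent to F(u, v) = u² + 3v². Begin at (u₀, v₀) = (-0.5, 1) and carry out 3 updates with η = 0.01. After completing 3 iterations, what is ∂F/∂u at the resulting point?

-0.941192

∇F = (2u, 6v)
(u₁, v₁) = (-0.5, 1) − 0.01·(-1, 6) = (-0.49, 0.94)
(u₂, v₂) = (-0.49, 0.94) − 0.01·(-0.98, 5.64) = (-0.4802, 0.8836)
(u₃, v₃) = (-0.4802, 0.8836) − 0.01·(-0.9604, 5.3016) = (-0.470596, 0.830584)
∂F/∂u at (-0.470596, 0.830584) = -0.941192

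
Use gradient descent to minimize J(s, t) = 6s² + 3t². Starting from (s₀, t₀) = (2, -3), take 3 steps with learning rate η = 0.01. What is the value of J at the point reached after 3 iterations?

∇J = (12s, 6t)
(s₁, t₁) = (2, -3) − 0.01·(24, -18) = (1.76, -2.82)
(s₂, t₂) = (1.76, -2.82) − 0.01·(21.12, -16.92) = (1.5488, -2.6508)
(s₃, t₃) = (1.5488, -2.6508) − 0.01·(18.5856, -15.9048) = (1.362944, -2.491752)
J(1.362944, -2.491752) = 29.772182171328

29.772182171328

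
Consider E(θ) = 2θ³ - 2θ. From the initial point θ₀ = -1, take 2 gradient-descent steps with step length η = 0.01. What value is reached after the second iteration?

E′(θ) = 6θ² - 2
Step 1: E′(-1) = 4; θ₁ = -1 − 0.01·4 = -1.04
Step 2: E′(-1.04) = 4.4896; θ₂ = -1.04 − 0.01·4.4896 = -1.084896

-1.084896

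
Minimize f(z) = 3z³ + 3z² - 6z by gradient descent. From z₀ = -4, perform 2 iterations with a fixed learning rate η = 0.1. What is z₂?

-219.004

f′(z) = 9z² + 6z - 6
Step 1: f′(-4) = 114; z₁ = -4 − 0.1·114 = -15.4
Step 2: f′(-15.4) = 2036.04; z₂ = -15.4 − 0.1·2036.04 = -219.004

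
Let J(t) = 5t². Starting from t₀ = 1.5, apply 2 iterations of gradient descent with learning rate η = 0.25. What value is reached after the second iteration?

J′(t) = 10t
t₁ = 1.5 − 0.25·15 = -2.25
t₂ = -2.25 − 0.25·(-22.5) = 3.375

3.375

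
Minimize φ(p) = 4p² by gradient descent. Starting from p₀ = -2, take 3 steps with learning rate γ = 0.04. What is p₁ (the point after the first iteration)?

-1.36

φ′(p) = 8p
Step 1: φ′(-2) = -16; p₁ = -2 − 0.04·(-16) = -1.36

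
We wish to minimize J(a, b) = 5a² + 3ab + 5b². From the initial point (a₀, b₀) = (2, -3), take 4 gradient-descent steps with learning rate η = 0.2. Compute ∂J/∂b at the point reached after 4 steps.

∇J = (10a + 3b, 3a + 10b)
(a₁, b₁) = (2, -3) − 0.2·(11, -24) = (-0.2, 1.8)
(a₂, b₂) = (-0.2, 1.8) − 0.2·(3.4, 17.4) = (-0.88, -1.68)
(a₃, b₃) = (-0.88, -1.68) − 0.2·(-13.84, -19.44) = (1.888, 2.208)
(a₄, b₄) = (1.888, 2.208) − 0.2·(25.504, 27.744) = (-3.2128, -3.3408)
∂J/∂b at (-3.2128, -3.3408) = -43.0464

-43.0464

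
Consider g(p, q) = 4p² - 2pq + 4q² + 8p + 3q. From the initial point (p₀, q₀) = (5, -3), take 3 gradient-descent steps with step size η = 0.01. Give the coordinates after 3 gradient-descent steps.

∇g = (8p - 2q + 8, -2p + 8q + 3)
Step 1: at (5, -3), ∇g = (54, -31) → (5, -3) − 0.01·(54, -31) = (4.46, -2.69)
Step 2: at (4.46, -2.69), ∇g = (49.06, -27.44) → (4.46, -2.69) − 0.01·(49.06, -27.44) = (3.9694, -2.4156)
Step 3: at (3.9694, -2.4156), ∇g = (44.5864, -24.2636) → (3.9694, -2.4156) − 0.01·(44.5864, -24.2636) = (3.523536, -2.172964)

(3.523536, -2.172964)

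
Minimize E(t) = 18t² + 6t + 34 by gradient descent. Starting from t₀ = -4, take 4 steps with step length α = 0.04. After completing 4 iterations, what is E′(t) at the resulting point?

E′(t) = 36t + 6
t₁ = -4 − 0.04·(-138) = 1.52
t₂ = 1.52 − 0.04·60.72 = -0.9088
t₃ = -0.9088 − 0.04·(-26.7168) = 0.159872
t₄ = 0.159872 − 0.04·11.755392 = -0.31034368
E′(t) at (-0.31034368) = -5.17237248

-5.17237248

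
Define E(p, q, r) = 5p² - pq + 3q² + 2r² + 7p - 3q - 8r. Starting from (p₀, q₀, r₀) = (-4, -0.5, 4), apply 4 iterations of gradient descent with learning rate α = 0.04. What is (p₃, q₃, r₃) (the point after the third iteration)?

∇E = (10p - q + 7, -p + 6q - 3, 4r - 8)
(p₁, q₁, r₁) = (-4, -0.5, 4) − 0.04·(-32.5, -2, 8) = (-2.7, -0.42, 3.68)
(p₂, q₂, r₂) = (-2.7, -0.42, 3.68) − 0.04·(-19.58, -2.82, 6.72) = (-1.9168, -0.3072, 3.4112)
(p₃, q₃, r₃) = (-1.9168, -0.3072, 3.4112) − 0.04·(-11.8608, -2.9264, 5.6448) = (-1.442368, -0.190144, 3.185408)

(-1.442368, -0.190144, 3.185408)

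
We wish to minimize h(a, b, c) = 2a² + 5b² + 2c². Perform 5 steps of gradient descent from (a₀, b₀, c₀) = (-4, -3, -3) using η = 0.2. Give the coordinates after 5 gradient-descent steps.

∇h = (4a, 10b, 4c)
(a₁, b₁, c₁) = (-4, -3, -3) − 0.2·(-16, -30, -12) = (-0.8, 3, -0.6)
(a₂, b₂, c₂) = (-0.8, 3, -0.6) − 0.2·(-3.2, 30, -2.4) = (-0.16, -3, -0.12)
(a₃, b₃, c₃) = (-0.16, -3, -0.12) − 0.2·(-0.64, -30, -0.48) = (-0.032, 3, -0.024)
(a₄, b₄, c₄) = (-0.032, 3, -0.024) − 0.2·(-0.128, 30, -0.096) = (-0.0064, -3, -0.0048)
(a₅, b₅, c₅) = (-0.0064, -3, -0.0048) − 0.2·(-0.0256, -30, -0.0192) = (-0.00128, 3, -0.00096)

(-0.00128, 3, -0.00096)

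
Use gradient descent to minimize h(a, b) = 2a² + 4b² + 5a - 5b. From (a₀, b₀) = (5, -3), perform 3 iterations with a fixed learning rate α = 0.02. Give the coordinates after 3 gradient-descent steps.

(3.6168, -1.523552)

∇h = (4a + 5, 8b - 5)
(a₁, b₁) = (5, -3) − 0.02·(25, -29) = (4.5, -2.42)
(a₂, b₂) = (4.5, -2.42) − 0.02·(23, -24.36) = (4.04, -1.9328)
(a₃, b₃) = (4.04, -1.9328) − 0.02·(21.16, -20.4624) = (3.6168, -1.523552)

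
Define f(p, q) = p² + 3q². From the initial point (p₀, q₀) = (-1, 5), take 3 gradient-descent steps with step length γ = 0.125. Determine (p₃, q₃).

∇f = (2p, 6q)
(p₁, q₁) = (-1, 5) − 0.125·(-2, 30) = (-0.75, 1.25)
(p₂, q₂) = (-0.75, 1.25) − 0.125·(-1.5, 7.5) = (-0.5625, 0.3125)
(p₃, q₃) = (-0.5625, 0.3125) − 0.125·(-1.125, 1.875) = (-0.421875, 0.078125)

(-0.421875, 0.078125)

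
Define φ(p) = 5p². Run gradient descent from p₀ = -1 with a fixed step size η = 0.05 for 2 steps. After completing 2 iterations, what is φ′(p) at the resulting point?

-2.5

φ′(p) = 10p
p₁ = -1 − 0.05·(-10) = -0.5
p₂ = -0.5 − 0.05·(-5) = -0.25
φ′(p) at (-0.25) = -2.5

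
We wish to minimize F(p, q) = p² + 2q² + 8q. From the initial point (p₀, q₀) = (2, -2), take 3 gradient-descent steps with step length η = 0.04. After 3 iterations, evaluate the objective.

-5.574579994624

∇F = (2p, 4q + 8)
Step 1: at (2, -2), ∇F = (4, 0) → (2, -2) − 0.04·(4, 0) = (1.84, -2)
Step 2: at (1.84, -2), ∇F = (3.68, 0) → (1.84, -2) − 0.04·(3.68, 0) = (1.6928, -2)
Step 3: at (1.6928, -2), ∇F = (3.3856, 0) → (1.6928, -2) − 0.04·(3.3856, 0) = (1.557376, -2)
F(1.557376, -2) = -5.574579994624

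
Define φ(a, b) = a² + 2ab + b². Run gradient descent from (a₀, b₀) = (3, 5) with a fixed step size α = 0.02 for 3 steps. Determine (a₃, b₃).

(2.114752, 4.114752)

∇φ = (2a + 2b, 2a + 2b)
Step 1: at (3, 5), ∇φ = (16, 16) → (3, 5) − 0.02·(16, 16) = (2.68, 4.68)
Step 2: at (2.68, 4.68), ∇φ = (14.72, 14.72) → (2.68, 4.68) − 0.02·(14.72, 14.72) = (2.3856, 4.3856)
Step 3: at (2.3856, 4.3856), ∇φ = (13.5424, 13.5424) → (2.3856, 4.3856) − 0.02·(13.5424, 13.5424) = (2.114752, 4.114752)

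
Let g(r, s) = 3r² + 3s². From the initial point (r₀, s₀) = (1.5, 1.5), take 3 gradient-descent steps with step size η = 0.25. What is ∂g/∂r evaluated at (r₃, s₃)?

-1.125

∇g = (6r, 6s)
(r₁, s₁) = (1.5, 1.5) − 0.25·(9, 9) = (-0.75, -0.75)
(r₂, s₂) = (-0.75, -0.75) − 0.25·(-4.5, -4.5) = (0.375, 0.375)
(r₃, s₃) = (0.375, 0.375) − 0.25·(2.25, 2.25) = (-0.1875, -0.1875)
∂g/∂r at (-0.1875, -0.1875) = -1.125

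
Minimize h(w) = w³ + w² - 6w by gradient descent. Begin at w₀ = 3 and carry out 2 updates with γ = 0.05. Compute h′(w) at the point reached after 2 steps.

2.438539171875

h′(w) = 3w² + 2w - 6
Step 1: h′(3) = 27; w₁ = 3 − 0.05·27 = 1.65
Step 2: h′(1.65) = 5.4675; w₂ = 1.65 − 0.05·5.4675 = 1.376625
h′(w) at (1.376625) = 2.438539171875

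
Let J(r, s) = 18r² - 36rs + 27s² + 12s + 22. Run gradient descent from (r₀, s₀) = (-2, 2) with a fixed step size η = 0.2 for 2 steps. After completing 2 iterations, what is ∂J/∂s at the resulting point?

44981.76

∇J = (36r - 36s, -36r + 54s + 12)
(r₁, s₁) = (-2, 2) − 0.2·(-144, 192) = (26.8, -36.4)
(r₂, s₂) = (26.8, -36.4) − 0.2·(2275.2, -2918.4) = (-428.24, 547.28)
∂J/∂s at (-428.24, 547.28) = 44981.76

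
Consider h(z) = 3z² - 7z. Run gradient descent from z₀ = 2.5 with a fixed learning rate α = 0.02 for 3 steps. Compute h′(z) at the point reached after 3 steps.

5.451776

h′(z) = 6z - 7
z₁ = 2.5 − 0.02·8 = 2.34
z₂ = 2.34 − 0.02·7.04 = 2.1992
z₃ = 2.1992 − 0.02·6.1952 = 2.075296
h′(z) at (2.075296) = 5.451776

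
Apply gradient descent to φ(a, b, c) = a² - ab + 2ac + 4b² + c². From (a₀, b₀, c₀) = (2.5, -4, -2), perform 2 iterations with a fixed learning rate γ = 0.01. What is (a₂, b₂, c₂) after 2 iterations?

∇φ = (2a - b + 2c, -a + 8b, 2a + 2c)
(a₁, b₁, c₁) = (2.5, -4, -2) − 0.01·(5, -34.5, 1) = (2.45, -3.655, -2.01)
(a₂, b₂, c₂) = (2.45, -3.655, -2.01) − 0.01·(4.535, -31.69, 0.88) = (2.40465, -3.3381, -2.0188)

(2.40465, -3.3381, -2.0188)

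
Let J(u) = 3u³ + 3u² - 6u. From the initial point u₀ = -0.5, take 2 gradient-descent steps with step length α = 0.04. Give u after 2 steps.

0.046156

J′(u) = 9u² + 6u - 6
u₁ = -0.5 − 0.04·(-6.75) = -0.23
u₂ = -0.23 − 0.04·(-6.9039) = 0.046156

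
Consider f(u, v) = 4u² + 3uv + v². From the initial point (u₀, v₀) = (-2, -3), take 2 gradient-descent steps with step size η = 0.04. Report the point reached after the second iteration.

(-0.3776, -2.1984)

∇f = (8u + 3v, 3u + 2v)
(u₁, v₁) = (-2, -3) − 0.04·(-25, -12) = (-1, -2.52)
(u₂, v₂) = (-1, -2.52) − 0.04·(-15.56, -8.04) = (-0.3776, -2.1984)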